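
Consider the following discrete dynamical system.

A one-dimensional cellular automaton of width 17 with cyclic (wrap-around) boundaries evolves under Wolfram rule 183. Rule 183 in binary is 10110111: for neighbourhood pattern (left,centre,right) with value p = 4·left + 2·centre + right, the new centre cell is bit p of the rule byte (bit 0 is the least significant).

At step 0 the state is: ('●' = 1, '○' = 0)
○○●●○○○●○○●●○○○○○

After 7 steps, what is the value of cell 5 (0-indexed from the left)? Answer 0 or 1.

1

0) ○○●●○○○●○○●●○○○○○
1) ●●○○●●●●●●○○●●●●●
2) ●○●●○●●●●○●●○●●●●
3) ○●○○●○●●○●○○●○●●●
4) ●●●●●●○○●●●●●●○●○
5) ○●●●●○●●○●●●●○●●●
6) ●○●●○●○○●○●●○●○●○
7) ●●○○●●●●●●○○●●●●●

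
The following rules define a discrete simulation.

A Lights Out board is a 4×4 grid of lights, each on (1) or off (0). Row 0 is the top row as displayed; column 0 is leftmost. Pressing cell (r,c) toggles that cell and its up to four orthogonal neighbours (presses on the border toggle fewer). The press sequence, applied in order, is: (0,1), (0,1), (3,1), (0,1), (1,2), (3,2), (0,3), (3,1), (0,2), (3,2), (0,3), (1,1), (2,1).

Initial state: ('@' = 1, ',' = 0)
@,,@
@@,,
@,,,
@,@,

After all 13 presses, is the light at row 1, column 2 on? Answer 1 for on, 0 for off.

k=0  @,,@
@@,,
@,,,
@,@,
k=1  ,@@@
@,,,
@,,,
@,@,
k=2  @,,@
@@,,
@,,,
@,@,
k=3  @,,@
@@,,
@@,,
,@,,
k=4  ,@@@
@,,,
@@,,
,@,,
k=5  ,@,@
@@@@
@@@,
,@,,
k=6  ,@,@
@@@@
@@,,
,,@@
k=7  ,@@,
@@@,
@@,,
,,@@
k=8  ,@@,
@@@,
@,,,
@@,@
k=9  ,,,@
@@,,
@,,,
@@,@
k=10  ,,,@
@@,,
@,@,
@,@,
k=11  ,,@,
@@,@
@,@,
@,@,
k=12  ,@@,
,,@@
@@@,
@,@,
k=13  ,@@,
,@@@
,,,,
@@@,

1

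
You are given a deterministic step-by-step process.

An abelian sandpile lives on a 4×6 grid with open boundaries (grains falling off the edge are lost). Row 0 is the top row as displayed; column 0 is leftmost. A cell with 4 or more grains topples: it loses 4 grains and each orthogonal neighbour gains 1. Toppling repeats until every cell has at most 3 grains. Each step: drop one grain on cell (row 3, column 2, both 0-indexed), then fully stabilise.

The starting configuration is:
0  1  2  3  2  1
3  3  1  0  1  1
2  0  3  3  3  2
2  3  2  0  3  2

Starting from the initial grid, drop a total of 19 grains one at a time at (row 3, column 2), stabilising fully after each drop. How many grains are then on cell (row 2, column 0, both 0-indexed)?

0) 0  1  2  3  2  1
3  3  1  0  1  1
2  0  3  3  3  2
2  3  2  0  3  2
1) 0  1  2  3  2  1
3  3  1  0  1  1
2  0  3  3  3  2
2  3  3  0  3  2
2) 0  1  2  3  2  1
3  3  2  1  2  1
2  2  1  1  1  3
3  0  2  3  0  3
3) 0  1  2  3  2  1
3  3  2  1  2  1
2  2  1  1  1  3
3  0  3  3  0  3
4) 0  1  2  3  2  1
3  3  2  1  2  1
2  2  2  2  1  3
3  1  1  0  1  3
5) 0  1  2  3  2  1
3  3  2  1  2  1
2  2  2  2  1  3
3  1  2  0  1  3
6) 0  1  2  3  2  1
3  3  2  1  2  1
2  2  2  2  1  3
3  1  3  0  1  3
7) 0  1  2  3  2  1
3  3  2  1  2  1
2  2  3  2  1  3
3  2  0  1  1  3
8) 0  1  2  3  2  1
3  3  2  1  2  1
2  2  3  2  1  3
3  2  1  1  1  3
9) 0  1  2  3  2  1
3  3  2  1  2  1
2  2  3  2  1  3
3  2  2  1  1  3
10) 0  1  2  3  2  1
3  3  2  1  2  1
2  2  3  2  1  3
3  2  3  1  1  3
11) 0  1  2  3  2  1
3  3  3  1  2  1
2  3  0  3  1  3
3  3  1  2  1  3
12) 0  1  2  3  2  1
3  3  3  1  2  1
2  3  0  3  1  3
3  3  2  2  1  3
13) 0  1  2  3  2  1
3  3  3  1  2  1
2  3  0  3  1  3
3  3  3  2  1  3
14) 1  2  3  3  2  1
1  2  0  2  2  1
1  2  3  3  1  3
1  2  1  3  1  3
15) 1  2  3  3  2  1
1  2  0  2  2  1
1  2  3  3  1  3
1  2  2  3  1  3
16) 1  2  3  3  2  1
1  2  0  2  2  1
1  2  3  3  1  3
1  2  3  3  1  3
17) 1  2  3  3  2  1
1  2  1  3  2  1
1  3  1  1  2  3
1  3  2  1  2  3
18) 1  2  3  3  2  1
1  2  1  3  2  1
1  3  1  1  2  3
1  3  3  1  2  3
19) 1  2  3  3  2  1
1  3  1  3  2  1
2  0  3  1  2  3
2  1  1  2  2  3

2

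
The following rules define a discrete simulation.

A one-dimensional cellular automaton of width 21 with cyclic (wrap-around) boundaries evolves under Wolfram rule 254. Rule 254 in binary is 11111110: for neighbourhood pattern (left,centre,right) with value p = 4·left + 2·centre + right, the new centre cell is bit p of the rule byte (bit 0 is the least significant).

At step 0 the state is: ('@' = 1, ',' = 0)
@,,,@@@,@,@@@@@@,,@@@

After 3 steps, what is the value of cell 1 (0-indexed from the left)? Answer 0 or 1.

1

gen 0: @,,,@@@,@,@@@@@@,,@@@
gen 1: @@,@@@@@@@@@@@@@@@@@@
gen 2: @@@@@@@@@@@@@@@@@@@@@
gen 3: @@@@@@@@@@@@@@@@@@@@@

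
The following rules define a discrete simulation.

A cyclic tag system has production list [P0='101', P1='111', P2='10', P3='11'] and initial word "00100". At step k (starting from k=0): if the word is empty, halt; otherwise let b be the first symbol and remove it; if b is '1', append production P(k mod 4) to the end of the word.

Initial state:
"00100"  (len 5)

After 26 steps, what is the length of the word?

[0] "00100"  (len 5)
[1] "0100"  (len 4)
[2] "100"  (len 3)
[3] "0010"  (len 4)
[4] "010"  (len 3)
[5] "10"  (len 2)
[6] "0111"  (len 4)
[7] "111"  (len 3)
[8] "1111"  (len 4)
[9] "111101"  (len 6)
[10] "11101111"  (len 8)
[11] "110111110"  (len 9)
[12] "1011111011"  (len 10)
[13] "011111011101"  (len 12)
[14] "11111011101"  (len 11)
[15] "111101110110"  (len 12)
[16] "1110111011011"  (len 13)
[17] "110111011011101"  (len 15)
[18] "10111011011101111"  (len 17)
[19] "011101101110111110"  (len 18)
[20] "11101101110111110"  (len 17)
[21] "1101101110111110101"  (len 19)
[22] "101101110111110101111"  (len 21)
[23] "0110111011111010111110"  (len 22)
[24] "110111011111010111110"  (len 21)
[25] "10111011111010111110101"  (len 23)
[26] "0111011111010111110101111"  (len 25)

25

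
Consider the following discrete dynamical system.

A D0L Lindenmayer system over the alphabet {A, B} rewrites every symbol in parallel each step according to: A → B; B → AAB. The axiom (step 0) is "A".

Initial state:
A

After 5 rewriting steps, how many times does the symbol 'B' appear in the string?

[0] A
[1] B
[2] AAB
[3] BBAAB
[4] AABAABBBAAB
[5] BBAABBBAABAABAABBBAAB

11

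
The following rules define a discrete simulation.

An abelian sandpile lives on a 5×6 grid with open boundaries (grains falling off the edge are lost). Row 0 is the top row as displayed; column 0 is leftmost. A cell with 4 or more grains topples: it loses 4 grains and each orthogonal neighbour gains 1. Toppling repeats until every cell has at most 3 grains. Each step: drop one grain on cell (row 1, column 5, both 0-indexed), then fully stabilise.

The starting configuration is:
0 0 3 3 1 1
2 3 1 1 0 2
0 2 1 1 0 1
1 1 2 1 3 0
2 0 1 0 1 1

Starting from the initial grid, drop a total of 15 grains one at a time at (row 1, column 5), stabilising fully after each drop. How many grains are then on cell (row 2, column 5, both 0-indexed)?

2

gen 0: 0 0 3 3 1 1
2 3 1 1 0 2
0 2 1 1 0 1
1 1 2 1 3 0
2 0 1 0 1 1
gen 1: 0 0 3 3 1 1
2 3 1 1 0 3
0 2 1 1 0 1
1 1 2 1 3 0
2 0 1 0 1 1
gen 2: 0 0 3 3 1 2
2 3 1 1 1 0
0 2 1 1 0 2
1 1 2 1 3 0
2 0 1 0 1 1
gen 3: 0 0 3 3 1 2
2 3 1 1 1 1
0 2 1 1 0 2
1 1 2 1 3 0
2 0 1 0 1 1
gen 4: 0 0 3 3 1 2
2 3 1 1 1 2
0 2 1 1 0 2
1 1 2 1 3 0
2 0 1 0 1 1
gen 5: 0 0 3 3 1 2
2 3 1 1 1 3
0 2 1 1 0 2
1 1 2 1 3 0
2 0 1 0 1 1
gen 6: 0 0 3 3 1 3
2 3 1 1 2 0
0 2 1 1 0 3
1 1 2 1 3 0
2 0 1 0 1 1
gen 7: 0 0 3 3 1 3
2 3 1 1 2 1
0 2 1 1 0 3
1 1 2 1 3 0
2 0 1 0 1 1
gen 8: 0 0 3 3 1 3
2 3 1 1 2 2
0 2 1 1 0 3
1 1 2 1 3 0
2 0 1 0 1 1
gen 9: 0 0 3 3 1 3
2 3 1 1 2 3
0 2 1 1 0 3
1 1 2 1 3 0
2 0 1 0 1 1
gen 10: 0 0 3 3 2 0
2 3 1 1 3 2
0 2 1 1 1 0
1 1 2 1 3 1
2 0 1 0 1 1
gen 11: 0 0 3 3 2 0
2 3 1 1 3 3
0 2 1 1 1 0
1 1 2 1 3 1
2 0 1 0 1 1
gen 12: 0 0 3 3 3 1
2 3 1 2 0 1
0 2 1 1 2 1
1 1 2 1 3 1
2 0 1 0 1 1
gen 13: 0 0 3 3 3 1
2 3 1 2 0 2
0 2 1 1 2 1
1 1 2 1 3 1
2 0 1 0 1 1
gen 14: 0 0 3 3 3 1
2 3 1 2 0 3
0 2 1 1 2 1
1 1 2 1 3 1
2 0 1 0 1 1
gen 15: 0 0 3 3 3 2
2 3 1 2 1 0
0 2 1 1 2 2
1 1 2 1 3 1
2 0 1 0 1 1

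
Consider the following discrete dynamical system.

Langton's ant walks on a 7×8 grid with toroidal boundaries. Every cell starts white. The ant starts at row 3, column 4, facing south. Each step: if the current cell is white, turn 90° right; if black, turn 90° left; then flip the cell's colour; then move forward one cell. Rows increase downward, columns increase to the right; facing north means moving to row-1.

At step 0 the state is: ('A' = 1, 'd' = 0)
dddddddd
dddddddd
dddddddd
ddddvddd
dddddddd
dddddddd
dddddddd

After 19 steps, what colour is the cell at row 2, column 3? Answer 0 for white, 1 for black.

t=0: dddddddd
dddddddd
dddddddd
ddddvddd
dddddddd
dddddddd
dddddddd
t=1: dddddddd
dddddddd
dddddddd
ddd<Addd
dddddddd
dddddddd
dddddddd
t=2: dddddddd
dddddddd
ddd^dddd
dddAAddd
dddddddd
dddddddd
dddddddd
t=3: dddddddd
dddddddd
dddA>ddd
dddAAddd
dddddddd
dddddddd
dddddddd
t=4: dddddddd
dddddddd
dddAAddd
dddAvddd
dddddddd
dddddddd
dddddddd
t=5: dddddddd
dddddddd
dddAAddd
dddAd>dd
dddddddd
dddddddd
dddddddd
t=6: dddddddd
dddddddd
dddAAddd
dddAdAdd
dddddvdd
dddddddd
dddddddd
t=7: dddddddd
dddddddd
dddAAddd
dddAdAdd
dddd<Add
dddddddd
dddddddd
t=8: dddddddd
dddddddd
dddAAddd
dddA^Add
ddddAAdd
dddddddd
dddddddd
t=9: dddddddd
dddddddd
dddAAddd
dddAA>dd
ddddAAdd
dddddddd
dddddddd
t=10: dddddddd
dddddddd
dddAA^dd
dddAAddd
ddddAAdd
dddddddd
dddddddd
t=11: dddddddd
dddddddd
dddAAA>d
dddAAddd
ddddAAdd
dddddddd
dddddddd
t=12: dddddddd
dddddddd
dddAAAAd
dddAAdvd
ddddAAdd
dddddddd
dddddddd
t=13: dddddddd
dddddddd
dddAAAAd
dddAA<Ad
ddddAAdd
dddddddd
dddddddd
t=14: dddddddd
dddddddd
dddAA^Ad
dddAAAAd
ddddAAdd
dddddddd
dddddddd
t=15: dddddddd
dddddddd
dddA<dAd
dddAAAAd
ddddAAdd
dddddddd
dddddddd
t=16: dddddddd
dddddddd
dddAddAd
dddAvAAd
ddddAAdd
dddddddd
dddddddd
t=17: dddddddd
dddddddd
dddAddAd
dddAd>Ad
ddddAAdd
dddddddd
dddddddd
t=18: dddddddd
dddddddd
dddAd^Ad
dddAddAd
ddddAAdd
dddddddd
dddddddd
t=19: dddddddd
dddddddd
dddAdA>d
dddAddAd
ddddAAdd
dddddddd
dddddddd

1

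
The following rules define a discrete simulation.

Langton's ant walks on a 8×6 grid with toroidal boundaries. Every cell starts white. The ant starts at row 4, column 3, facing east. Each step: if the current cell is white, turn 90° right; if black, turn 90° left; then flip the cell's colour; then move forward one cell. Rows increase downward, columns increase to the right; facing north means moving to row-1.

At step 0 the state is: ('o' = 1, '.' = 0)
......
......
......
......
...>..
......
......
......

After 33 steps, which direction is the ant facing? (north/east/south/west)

step 0: ......
......
......
......
...>..
......
......
......
step 1: ......
......
......
......
...o..
...v..
......
......
step 2: ......
......
......
......
...o..
..<o..
......
......
step 3: ......
......
......
......
..^o..
..oo..
......
......
step 4: ......
......
......
......
..o>..
..oo..
......
......
step 5: ......
......
......
...^..
..o...
..oo..
......
......
step 6: ......
......
......
...o>.
..o...
..oo..
......
......
step 7: ......
......
......
...oo.
..o.v.
..oo..
......
......
step 8: ......
......
......
...oo.
..o<o.
..oo..
......
......
step 9: ......
......
......
...^o.
..ooo.
..oo..
......
......
step 10: ......
......
......
..<.o.
..ooo.
..oo..
......
......
step 11: ......
......
..^...
..o.o.
..ooo.
..oo..
......
......
step 12: ......
......
..o>..
..o.o.
..ooo.
..oo..
......
......
step 13: ......
......
..oo..
..ovo.
..ooo.
..oo..
......
......
step 14: ......
......
..oo..
..<oo.
..ooo.
..oo..
......
......
step 15: ......
......
..oo..
...oo.
..voo.
..oo..
......
......
step 16: ......
......
..oo..
...oo.
...>o.
..oo..
......
......
step 17: ......
......
..oo..
...^o.
....o.
..oo..
......
......
step 18: ......
......
..oo..
..<.o.
....o.
..oo..
......
......
step 19: ......
......
..^o..
..o.o.
....o.
..oo..
......
......
step 20: ......
......
.<.o..
..o.o.
....o.
..oo..
......
......
step 21: ......
.^....
.o.o..
..o.o.
....o.
..oo..
......
......
step 22: ......
.o>...
.o.o..
..o.o.
....o.
..oo..
......
......
step 23: ......
.oo...
.ovo..
..o.o.
....o.
..oo..
......
......
step 24: ......
.oo...
.<oo..
..o.o.
....o.
..oo..
......
......
step 25: ......
.oo...
..oo..
.vo.o.
....o.
..oo..
......
......
step 26: ......
.oo...
..oo..
<oo.o.
....o.
..oo..
......
......
step 27: ......
.oo...
^.oo..
ooo.o.
....o.
..oo..
......
......
step 28: ......
.oo...
o>oo..
ooo.o.
....o.
..oo..
......
......
step 29: ......
.oo...
oooo..
ovo.o.
....o.
..oo..
......
......
step 30: ......
.oo...
oooo..
o.>.o.
....o.
..oo..
......
......
step 31: ......
.oo...
oo^o..
o...o.
....o.
..oo..
......
......
step 32: ......
.oo...
o<.o..
o...o.
....o.
..oo..
......
......
step 33: ......
.oo...
o..o..
ov..o.
....o.
..oo..
......
......

south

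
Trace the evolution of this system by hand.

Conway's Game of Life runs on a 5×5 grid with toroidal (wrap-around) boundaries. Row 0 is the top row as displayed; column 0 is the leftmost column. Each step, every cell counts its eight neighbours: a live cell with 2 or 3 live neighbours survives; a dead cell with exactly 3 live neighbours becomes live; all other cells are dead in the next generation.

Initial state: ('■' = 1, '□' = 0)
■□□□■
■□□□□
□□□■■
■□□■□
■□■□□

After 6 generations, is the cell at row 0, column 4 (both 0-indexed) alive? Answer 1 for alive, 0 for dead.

0

0) ■□□□■
■□□□□
□□□■■
■□□■□
■□■□□
1) ■□□□■
■□□■□
■□□■□
■■■■□
■□□■□
2) ■■□■□
■■□■□
■□□■□
■□□■□
□□□■□
3) ■■□■□
□□□■□
■□□■□
□□■■□
■■□■□
4) ■■□■□
■■□■□
□□□■□
■□□■□
■□□■□
5) □□□■□
■■□■□
■■□■□
□□■■□
■□□■□
6) ■■□■□
■■□■□
■□□■□
■□□■□
□□□■□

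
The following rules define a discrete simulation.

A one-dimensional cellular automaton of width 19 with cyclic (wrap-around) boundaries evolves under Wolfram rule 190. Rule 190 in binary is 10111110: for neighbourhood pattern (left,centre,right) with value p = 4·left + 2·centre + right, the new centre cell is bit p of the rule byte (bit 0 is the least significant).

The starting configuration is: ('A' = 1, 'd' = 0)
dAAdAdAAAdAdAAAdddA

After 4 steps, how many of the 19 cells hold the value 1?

16

step 0: dAAdAdAAAdAdAAAdddA
step 1: AAdAAAAAdAAAAAdAdAA
step 2: AdAAAAAdAAAAAdAAAAA
step 3: dAAAAAdAAAAAdAAAAAA
step 4: AAAAAdAAAAAdAAAAAAd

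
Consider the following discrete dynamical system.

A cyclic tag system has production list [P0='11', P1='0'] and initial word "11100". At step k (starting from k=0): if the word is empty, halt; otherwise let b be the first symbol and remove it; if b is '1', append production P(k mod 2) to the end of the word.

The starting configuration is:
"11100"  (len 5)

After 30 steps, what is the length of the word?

step 0: "11100"  (len 5)
step 1: "110011"  (len 6)
step 2: "100110"  (len 6)
step 3: "0011011"  (len 7)
step 4: "011011"  (len 6)
step 5: "11011"  (len 5)
step 6: "10110"  (len 5)
step 7: "011011"  (len 6)
step 8: "11011"  (len 5)
step 9: "101111"  (len 6)
step 10: "011110"  (len 6)
step 11: "11110"  (len 5)
step 12: "11100"  (len 5)
step 13: "110011"  (len 6)
step 14: "100110"  (len 6)
step 15: "0011011"  (len 7)
step 16: "011011"  (len 6)
step 17: "11011"  (len 5)
step 18: "10110"  (len 5)
step 19: "011011"  (len 6)
step 20: "11011"  (len 5)
step 21: "101111"  (len 6)
step 22: "011110"  (len 6)
step 23: "11110"  (len 5)
step 24: "11100"  (len 5)
step 25: "110011"  (len 6)
step 26: "100110"  (len 6)
step 27: "0011011"  (len 7)
step 28: "011011"  (len 6)
step 29: "11011"  (len 5)
step 30: "10110"  (len 5)

5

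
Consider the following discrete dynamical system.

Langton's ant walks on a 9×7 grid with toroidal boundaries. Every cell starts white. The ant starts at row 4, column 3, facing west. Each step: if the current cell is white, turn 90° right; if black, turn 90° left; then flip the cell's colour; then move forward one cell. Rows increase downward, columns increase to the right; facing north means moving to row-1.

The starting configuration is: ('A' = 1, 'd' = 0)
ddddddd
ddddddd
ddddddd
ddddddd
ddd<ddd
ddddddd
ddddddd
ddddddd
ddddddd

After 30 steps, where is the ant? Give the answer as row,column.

5,4

k=0  ddddddd
ddddddd
ddddddd
ddddddd
ddd<ddd
ddddddd
ddddddd
ddddddd
ddddddd
k=1  ddddddd
ddddddd
ddddddd
ddd^ddd
dddAddd
ddddddd
ddddddd
ddddddd
ddddddd
k=2  ddddddd
ddddddd
ddddddd
dddA>dd
dddAddd
ddddddd
ddddddd
ddddddd
ddddddd
k=3  ddddddd
ddddddd
ddddddd
dddAAdd
dddAvdd
ddddddd
ddddddd
ddddddd
ddddddd
k=4  ddddddd
ddddddd
ddddddd
dddAAdd
ddd<Add
ddddddd
ddddddd
ddddddd
ddddddd
k=5  ddddddd
ddddddd
ddddddd
dddAAdd
ddddAdd
dddvddd
ddddddd
ddddddd
ddddddd
k=6  ddddddd
ddddddd
ddddddd
dddAAdd
ddddAdd
dd<Addd
ddddddd
ddddddd
ddddddd
k=7  ddddddd
ddddddd
ddddddd
dddAAdd
dd^dAdd
ddAAddd
ddddddd
ddddddd
ddddddd
k=8  ddddddd
ddddddd
ddddddd
dddAAdd
ddA>Add
ddAAddd
ddddddd
ddddddd
ddddddd
k=9  ddddddd
ddddddd
ddddddd
dddAAdd
ddAAAdd
ddAvddd
ddddddd
ddddddd
ddddddd
k=10  ddddddd
ddddddd
ddddddd
dddAAdd
ddAAAdd
ddAd>dd
ddddddd
ddddddd
ddddddd
k=11  ddddddd
ddddddd
ddddddd
dddAAdd
ddAAAdd
ddAdAdd
ddddvdd
ddddddd
ddddddd
k=12  ddddddd
ddddddd
ddddddd
dddAAdd
ddAAAdd
ddAdAdd
ddd<Add
ddddddd
ddddddd
k=13  ddddddd
ddddddd
ddddddd
dddAAdd
ddAAAdd
ddA^Add
dddAAdd
ddddddd
ddddddd
k=14  ddddddd
ddddddd
ddddddd
dddAAdd
ddAAAdd
ddAA>dd
dddAAdd
ddddddd
ddddddd
k=15  ddddddd
ddddddd
ddddddd
dddAAdd
ddAA^dd
ddAAddd
dddAAdd
ddddddd
ddddddd
k=16  ddddddd
ddddddd
ddddddd
dddAAdd
ddA<ddd
ddAAddd
dddAAdd
ddddddd
ddddddd
k=17  ddddddd
ddddddd
ddddddd
dddAAdd
ddAdddd
ddAvddd
dddAAdd
ddddddd
ddddddd
k=18  ddddddd
ddddddd
ddddddd
dddAAdd
ddAdddd
ddAd>dd
dddAAdd
ddddddd
ddddddd
k=19  ddddddd
ddddddd
ddddddd
dddAAdd
ddAdddd
ddAdAdd
dddAvdd
ddddddd
ddddddd
k=20  ddddddd
ddddddd
ddddddd
dddAAdd
ddAdddd
ddAdAdd
dddAd>d
ddddddd
ddddddd
k=21  ddddddd
ddddddd
ddddddd
dddAAdd
ddAdddd
ddAdAdd
dddAdAd
dddddvd
ddddddd
k=22  ddddddd
ddddddd
ddddddd
dddAAdd
ddAdddd
ddAdAdd
dddAdAd
dddd<Ad
ddddddd
k=23  ddddddd
ddddddd
ddddddd
dddAAdd
ddAdddd
ddAdAdd
dddA^Ad
ddddAAd
ddddddd
k=24  ddddddd
ddddddd
ddddddd
dddAAdd
ddAdddd
ddAdAdd
dddAA>d
ddddAAd
ddddddd
k=25  ddddddd
ddddddd
ddddddd
dddAAdd
ddAdddd
ddAdA^d
dddAAdd
ddddAAd
ddddddd
k=26  ddddddd
ddddddd
ddddddd
dddAAdd
ddAdddd
ddAdAA>
dddAAdd
ddddAAd
ddddddd
k=27  ddddddd
ddddddd
ddddddd
dddAAdd
ddAdddd
ddAdAAA
dddAAdv
ddddAAd
ddddddd
k=28  ddddddd
ddddddd
ddddddd
dddAAdd
ddAdddd
ddAdAAA
dddAA<A
ddddAAd
ddddddd
k=29  ddddddd
ddddddd
ddddddd
dddAAdd
ddAdddd
ddAdA^A
dddAAAA
ddddAAd
ddddddd
k=30  ddddddd
ddddddd
ddddddd
dddAAdd
ddAdddd
ddAd<dA
dddAAAA
ddddAAd
ddddddd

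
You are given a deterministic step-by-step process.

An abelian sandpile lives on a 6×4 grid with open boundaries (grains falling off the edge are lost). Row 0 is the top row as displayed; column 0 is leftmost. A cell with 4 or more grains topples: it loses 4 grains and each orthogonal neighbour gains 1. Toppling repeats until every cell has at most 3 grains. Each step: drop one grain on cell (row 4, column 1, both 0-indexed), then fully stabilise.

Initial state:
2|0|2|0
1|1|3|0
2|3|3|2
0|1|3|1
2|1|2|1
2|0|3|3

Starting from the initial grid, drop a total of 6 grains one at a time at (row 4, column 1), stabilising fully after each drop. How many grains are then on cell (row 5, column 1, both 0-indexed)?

1

step 0: 2|0|2|0
1|1|3|0
2|3|3|2
0|1|3|1
2|1|2|1
2|0|3|3
step 1: 2|0|2|0
1|1|3|0
2|3|3|2
0|1|3|1
2|2|2|1
2|0|3|3
step 2: 2|0|2|0
1|1|3|0
2|3|3|2
0|1|3|1
2|3|2|1
2|0|3|3
step 3: 2|0|2|0
1|1|3|0
2|3|3|2
0|2|3|1
3|0|3|1
2|1|3|3
step 4: 2|0|2|0
1|1|3|0
2|3|3|2
0|2|3|1
3|1|3|1
2|1|3|3
step 5: 2|0|2|0
1|1|3|0
2|3|3|2
0|2|3|1
3|2|3|1
2|1|3|3
step 6: 2|0|2|0
1|1|3|0
2|3|3|2
0|2|3|1
3|3|3|1
2|1|3|3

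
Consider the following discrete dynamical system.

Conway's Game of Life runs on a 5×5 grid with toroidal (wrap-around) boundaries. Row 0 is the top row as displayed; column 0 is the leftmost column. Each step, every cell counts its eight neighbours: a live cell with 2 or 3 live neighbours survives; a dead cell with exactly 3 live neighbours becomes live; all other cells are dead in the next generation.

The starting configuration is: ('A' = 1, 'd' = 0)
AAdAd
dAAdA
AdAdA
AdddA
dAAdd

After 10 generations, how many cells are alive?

1

0) AAdAd
dAAdA
AdAdA
AdddA
dAAdd
1) dddAA
ddddd
ddAdd
ddAdA
ddAAd
2) ddAAA
dddAd
dddAd
dAAdd
ddAdd
3) ddAdA
ddddd
dddAd
dAAAd
ddddd
4) ddddd
dddAd
dddAd
ddAAd
dAddd
5) ddddd
ddddd
dddAA
ddAAd
ddAdd
6) ddddd
ddddd
ddAAA
ddAdA
ddAAd
7) ddddd
dddAd
ddAdA
dAddA
ddAAd
8) ddAAd
dddAd
AdAdA
AAddA
ddAAd
9) ddddA
dAddd
ddAdd
ddddd
Adddd
10) Adddd
ddddd
ddddd
ddddd
ddddd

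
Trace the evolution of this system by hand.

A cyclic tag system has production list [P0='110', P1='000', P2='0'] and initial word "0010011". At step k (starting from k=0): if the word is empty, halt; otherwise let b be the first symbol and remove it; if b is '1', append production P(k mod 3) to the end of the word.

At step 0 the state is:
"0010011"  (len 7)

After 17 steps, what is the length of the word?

7

step 0: "0010011"  (len 7)
step 1: "010011"  (len 6)
step 2: "10011"  (len 5)
step 3: "00110"  (len 5)
step 4: "0110"  (len 4)
step 5: "110"  (len 3)
step 6: "100"  (len 3)
step 7: "00110"  (len 5)
step 8: "0110"  (len 4)
step 9: "110"  (len 3)
step 10: "10110"  (len 5)
step 11: "0110000"  (len 7)
step 12: "110000"  (len 6)
step 13: "10000110"  (len 8)
step 14: "0000110000"  (len 10)
step 15: "000110000"  (len 9)
step 16: "00110000"  (len 8)
step 17: "0110000"  (len 7)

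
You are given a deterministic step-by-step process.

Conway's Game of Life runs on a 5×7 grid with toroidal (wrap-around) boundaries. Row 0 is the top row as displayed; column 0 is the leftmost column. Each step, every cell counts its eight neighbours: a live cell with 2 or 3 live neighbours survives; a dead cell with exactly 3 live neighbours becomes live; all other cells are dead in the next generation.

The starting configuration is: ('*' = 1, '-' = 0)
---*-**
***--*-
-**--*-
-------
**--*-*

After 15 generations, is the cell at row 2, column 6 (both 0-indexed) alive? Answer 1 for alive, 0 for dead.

0) ---*-**
***--*-
-**--*-
-------
**--*-*
1) ---*---
*--*-*-
*-*---*
--*--**
*---*-*
2) *--*-*-
*****--
*-***--
---*---
*--**-*
3) -----*-
*----*-
*------
**---**
*-**-**
4) **---*-
-------
-----*-
--*-**-
--*----
5) -*-----
------*
----**-
---***-
--*****
6) *-***-*
-----*-
---*--*
--*----
--*---*
7) *****-*
*-*--*-
-------
--**---
*-*--**
8) ----*--
*-*-**-
-***---
-***--*
-----*-
9) ---**-*
--*-**-
-----**
**-**--
--****-
10) ------*
-------
***---*
**-----
**----*
11) ------*
-*----*
--*---*
-------
-*----*
12) -----**
-----**
*------
*------
*------
13) *----*-
*----*-
*------
**----*
*------
14) **-----
**-----
-------
-*----*
-------
15) **-----
**-----
-*-----
-------
-*-----

0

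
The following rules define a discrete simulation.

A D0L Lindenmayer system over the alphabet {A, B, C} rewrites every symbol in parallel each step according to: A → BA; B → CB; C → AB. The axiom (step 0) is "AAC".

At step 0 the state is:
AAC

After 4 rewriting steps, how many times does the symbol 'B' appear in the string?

24

k=0  AAC
k=1  BABAAB
k=2  CBBACBBABACB
k=3  ABCBCBBAABCBCBBACBBAABCB
k=4  BACBABCBABCBCBBABACBABCBABCBCBBAABCBCBBABACBABCB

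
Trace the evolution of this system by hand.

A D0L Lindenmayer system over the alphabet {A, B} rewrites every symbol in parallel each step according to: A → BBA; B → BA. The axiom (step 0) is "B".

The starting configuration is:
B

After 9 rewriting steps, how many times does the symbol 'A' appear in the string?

985

k=0  B
k=1  BA
k=2  BABBA
k=3  BABBABABABBA
k=4  BABBABABABBABABBABABBABABABBA
k=5  BABBABABABBABABBABABBABABABBABABBABABABBABABBABABABBABABBABABBABABABBA
k=6  BABBABABABBABABBABABBABABABBABABBABABABBABABBABABABBABABBA…BABBABABBABABABBABABBABABABBABABBABABABBABABBABABBABABABBA  (len 169)
k=7  BABBABABABBABABBABABBABABABBABABBABABABBABABBABABABBABABBA…BABBABABBABABABBABABBABABABBABABBABABABBABABBABABBABABABBA  (len 408)
k=8  BABBABABABBABABBABABBABABABBABABBABABABBABABBABABABBABABBA…BABBABABBABABABBABABBABABABBABABBABABABBABABBABABBABABABBA  (len 985)
k=9  BABBABABABBABABBABABBABABABBABABBABABABBABABBABABABBABABBA…BABBABABBABABABBABABBABABABBABABBABABABBABABBABABBABABABBA  (len 2378)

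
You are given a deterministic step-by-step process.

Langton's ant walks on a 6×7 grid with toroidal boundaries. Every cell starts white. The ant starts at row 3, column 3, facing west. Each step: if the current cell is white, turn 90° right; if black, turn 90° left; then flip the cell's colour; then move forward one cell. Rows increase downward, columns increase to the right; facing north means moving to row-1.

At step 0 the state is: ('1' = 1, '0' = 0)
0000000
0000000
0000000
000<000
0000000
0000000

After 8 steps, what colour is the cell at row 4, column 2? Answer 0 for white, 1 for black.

1

[0] 0000000
0000000
0000000
000<000
0000000
0000000
[1] 0000000
0000000
000^000
0001000
0000000
0000000
[2] 0000000
0000000
0001>00
0001000
0000000
0000000
[3] 0000000
0000000
0001100
0001v00
0000000
0000000
[4] 0000000
0000000
0001100
000<100
0000000
0000000
[5] 0000000
0000000
0001100
0000100
000v000
0000000
[6] 0000000
0000000
0001100
0000100
00<1000
0000000
[7] 0000000
0000000
0001100
00^0100
0011000
0000000
[8] 0000000
0000000
0001100
001>100
0011000
0000000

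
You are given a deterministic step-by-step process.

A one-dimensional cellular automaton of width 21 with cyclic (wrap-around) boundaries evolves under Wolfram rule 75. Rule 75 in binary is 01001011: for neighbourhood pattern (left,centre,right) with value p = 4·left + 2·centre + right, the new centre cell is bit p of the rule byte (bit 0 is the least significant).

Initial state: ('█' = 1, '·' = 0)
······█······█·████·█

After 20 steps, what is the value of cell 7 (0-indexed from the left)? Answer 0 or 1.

step 0: ······█······█·████·█
step 1: ·█████··█████··█··█··
step 2: ██···█·██···█·█··█··█
step 3: ·█·██··██·██····█··██
step 4: ···██·███·██·███··███
step 5: ·████·█·█·██·█·█·██·█
step 6: ·█··█·····██·····██··
step 7: █··█··██████·██████·█
step 8: █·█··██····█·█····█·█
step 9: █···███·███····███··█
step 10: █·███·█·█·█·████·█·██
step 11: █·█·█·······█··█···█·
step 12: ······██████··█··██··
step 13: ███████····█·█··███·█
step 14: ······█·███····██·█·█
step 15: ·█████··█·█·█████····
step 16: ██···█·█····█···█·███
step 17: ·█·██····███··██··█··
step 18: █··██·████·█·███·█··█
step 19: █·███·█··█···█·█···██
step 20: █·█·█···█··██····███·

0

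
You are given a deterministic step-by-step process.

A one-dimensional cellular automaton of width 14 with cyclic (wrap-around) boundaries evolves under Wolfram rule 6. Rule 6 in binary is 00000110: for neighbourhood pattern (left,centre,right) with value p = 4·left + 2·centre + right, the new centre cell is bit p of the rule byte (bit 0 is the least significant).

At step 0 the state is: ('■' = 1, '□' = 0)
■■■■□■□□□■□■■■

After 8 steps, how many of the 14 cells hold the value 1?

step 0: ■■■■□■□□□■□■■■
step 1: □□□□□■□□■■□□□□
step 2: □□□□■■□■□□□□□□
step 3: □□□■□□□■□□□□□□
step 4: □□■■□□■■□□□□□□
step 5: □■□□□■□□□□□□□□
step 6: ■■□□■■□□□□□□□□
step 7: □□□■□□□□□□□□□■
step 8: □□■■□□□□□□□□■■

4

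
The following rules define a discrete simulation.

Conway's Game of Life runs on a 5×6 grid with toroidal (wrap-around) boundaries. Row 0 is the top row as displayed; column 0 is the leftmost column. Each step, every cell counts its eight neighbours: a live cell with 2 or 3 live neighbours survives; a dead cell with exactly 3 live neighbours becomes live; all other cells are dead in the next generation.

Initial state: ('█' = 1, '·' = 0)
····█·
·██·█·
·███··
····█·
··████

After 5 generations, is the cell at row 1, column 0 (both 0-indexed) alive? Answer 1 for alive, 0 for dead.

0

k=0  ····█·
·██·█·
·███··
····█·
··████
k=1  ·█····
·█··█·
·█··█·
·█···█
·····█
k=2  █·····
███···
·██·██
····██
······
k=3  █·····
··██··
··█·█·
█··███
·····█
k=4  ······
·███··
·██···
█··█··
······
k=5  ··█···
·█·█··
█·····
·██···
······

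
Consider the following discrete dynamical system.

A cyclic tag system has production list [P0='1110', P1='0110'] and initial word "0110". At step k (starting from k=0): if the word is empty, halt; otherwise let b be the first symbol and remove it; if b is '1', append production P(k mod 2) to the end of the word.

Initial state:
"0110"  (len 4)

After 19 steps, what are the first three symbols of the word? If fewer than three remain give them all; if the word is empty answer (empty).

011

gen 0: "0110"  (len 4)
gen 1: "110"  (len 3)
gen 2: "100110"  (len 6)
gen 3: "001101110"  (len 9)
gen 4: "01101110"  (len 8)
gen 5: "1101110"  (len 7)
gen 6: "1011100110"  (len 10)
gen 7: "0111001101110"  (len 13)
gen 8: "111001101110"  (len 12)
gen 9: "110011011101110"  (len 15)
gen 10: "100110111011100110"  (len 18)
gen 11: "001101110111001101110"  (len 21)
gen 12: "01101110111001101110"  (len 20)
gen 13: "1101110111001101110"  (len 19)
gen 14: "1011101110011011100110"  (len 22)
gen 15: "0111011100110111001101110"  (len 25)
gen 16: "111011100110111001101110"  (len 24)
gen 17: "110111001101110011011101110"  (len 27)
gen 18: "101110011011100110111011100110"  (len 30)
gen 19: "011100110111001101110111001101110"  (len 33)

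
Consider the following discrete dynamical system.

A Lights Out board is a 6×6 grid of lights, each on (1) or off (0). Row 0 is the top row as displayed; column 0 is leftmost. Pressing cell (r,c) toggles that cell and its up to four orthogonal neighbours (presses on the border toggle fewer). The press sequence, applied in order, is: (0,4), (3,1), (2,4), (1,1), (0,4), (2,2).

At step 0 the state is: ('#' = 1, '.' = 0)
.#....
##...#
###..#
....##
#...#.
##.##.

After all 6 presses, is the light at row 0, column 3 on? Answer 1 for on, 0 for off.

0) .#....
##...#
###..#
....##
#...#.
##.##.
1) .#.###
##..##
###..#
....##
#...#.
##.##.
2) .#.###
##..##
#.#..#
###.##
##..#.
##.##.
3) .#.###
##...#
#.###.
###..#
##..#.
##.##.
4) ...###
..#..#
#####.
###..#
##..#.
##.##.
5) ......
..#.##
#####.
###..#
##..#.
##.##.
6) ......
....##
#...#.
##...#
##..#.
##.##.

0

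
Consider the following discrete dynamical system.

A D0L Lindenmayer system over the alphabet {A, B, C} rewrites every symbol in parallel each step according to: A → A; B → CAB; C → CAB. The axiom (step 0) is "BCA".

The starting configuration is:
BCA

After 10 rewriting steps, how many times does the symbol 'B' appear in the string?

gen 0: BCA
gen 1: CABCABA
gen 2: CABACABCABACABA
gen 3: CABACABACABACABCABACABACABACABA
gen 4: CABACABACABACABACABACABACABACABCABACABACABACABACABACABACABACABA
gen 5: CABACABACABACABACABACABACABACABACABACABACABACABACABACABACA…BACABACABACABACABACABACABACABACABACABACABACABACABACABACABA  (len 127)
gen 6: CABACABACABACABACABACABACABACABACABACABACABACABACABACABACA…BACABACABACABACABACABACABACABACABACABACABACABACABACABACABA  (len 255)
gen 7: CABACABACABACABACABACABACABACABACABACABACABACABACABACABACA…BACABACABACABACABACABACABACABACABACABACABACABACABACABACABA  (len 511)
gen 8: CABACABACABACABACABACABACABACABACABACABACABACABACABACABACA…BACABACABACABACABACABACABACABACABACABACABACABACABACABACABA  (len 1023)
gen 9: CABACABACABACABACABACABACABACABACABACABACABACABACABACABACA…BACABACABACABACABACABACABACABACABACABACABACABACABACABACABA  (len 2047)
gen 10: CABACABACABACABACABACABACABACABACABACABACABACABACABACABACA…BACABACABACABACABACABACABACABACABACABACABACABACABACABACABA  (len 4095)

1024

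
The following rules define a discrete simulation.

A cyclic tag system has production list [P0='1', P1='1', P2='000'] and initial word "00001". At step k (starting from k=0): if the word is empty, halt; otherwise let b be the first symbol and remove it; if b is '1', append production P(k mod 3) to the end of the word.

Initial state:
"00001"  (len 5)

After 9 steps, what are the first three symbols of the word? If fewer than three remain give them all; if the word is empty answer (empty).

0) "00001"  (len 5)
1) "0001"  (len 4)
2) "001"  (len 3)
3) "01"  (len 2)
4) "1"  (len 1)
5) "1"  (len 1)
6) "000"  (len 3)
7) "00"  (len 2)
8) "0"  (len 1)
9) (halted — word empty)

(empty)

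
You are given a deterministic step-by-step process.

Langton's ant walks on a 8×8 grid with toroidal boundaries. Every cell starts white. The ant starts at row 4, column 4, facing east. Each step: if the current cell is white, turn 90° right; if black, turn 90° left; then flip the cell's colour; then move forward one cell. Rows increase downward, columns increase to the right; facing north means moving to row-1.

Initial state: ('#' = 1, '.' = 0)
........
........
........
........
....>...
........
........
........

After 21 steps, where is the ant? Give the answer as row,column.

step 0: ........
........
........
........
....>...
........
........
........
step 1: ........
........
........
........
....#...
....v...
........
........
step 2: ........
........
........
........
....#...
...<#...
........
........
step 3: ........
........
........
........
...^#...
...##...
........
........
step 4: ........
........
........
........
...#>...
...##...
........
........
step 5: ........
........
........
....^...
...#....
...##...
........
........
step 6: ........
........
........
....#>..
...#....
...##...
........
........
step 7: ........
........
........
....##..
...#.v..
...##...
........
........
step 8: ........
........
........
....##..
...#<#..
...##...
........
........
step 9: ........
........
........
....^#..
...###..
...##...
........
........
step 10: ........
........
........
...<.#..
...###..
...##...
........
........
step 11: ........
........
...^....
...#.#..
...###..
...##...
........
........
step 12: ........
........
...#>...
...#.#..
...###..
...##...
........
........
step 13: ........
........
...##...
...#v#..
...###..
...##...
........
........
step 14: ........
........
...##...
...<##..
...###..
...##...
........
........
step 15: ........
........
...##...
....##..
...v##..
...##...
........
........
step 16: ........
........
...##...
....##..
....>#..
...##...
........
........
step 17: ........
........
...##...
....^#..
.....#..
...##...
........
........
step 18: ........
........
...##...
...<.#..
.....#..
...##...
........
........
step 19: ........
........
...^#...
...#.#..
.....#..
...##...
........
........
step 20: ........
........
..<.#...
...#.#..
.....#..
...##...
........
........
step 21: ........
..^.....
..#.#...
...#.#..
.....#..
...##...
........
........

1,2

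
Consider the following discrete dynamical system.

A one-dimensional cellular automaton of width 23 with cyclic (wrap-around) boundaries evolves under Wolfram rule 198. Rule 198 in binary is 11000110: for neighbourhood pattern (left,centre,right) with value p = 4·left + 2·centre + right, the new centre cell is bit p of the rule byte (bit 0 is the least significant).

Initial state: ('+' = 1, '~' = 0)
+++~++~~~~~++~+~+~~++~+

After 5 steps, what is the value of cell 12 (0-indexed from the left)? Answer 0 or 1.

1

[0] +++~++~~~~~++~+~+~~++~+
[1] +++~~+~~~~+~+~+~+~+~+~~
[2] ~++~++~~~++~+~+~+~+~+~+
[3] ~~+~~+~~+~+~+~+~+~+~+~+
[4] ~++~++~++~+~+~+~+~+~+~+
[5] ~~+~~+~~+~+~+~+~+~+~+~+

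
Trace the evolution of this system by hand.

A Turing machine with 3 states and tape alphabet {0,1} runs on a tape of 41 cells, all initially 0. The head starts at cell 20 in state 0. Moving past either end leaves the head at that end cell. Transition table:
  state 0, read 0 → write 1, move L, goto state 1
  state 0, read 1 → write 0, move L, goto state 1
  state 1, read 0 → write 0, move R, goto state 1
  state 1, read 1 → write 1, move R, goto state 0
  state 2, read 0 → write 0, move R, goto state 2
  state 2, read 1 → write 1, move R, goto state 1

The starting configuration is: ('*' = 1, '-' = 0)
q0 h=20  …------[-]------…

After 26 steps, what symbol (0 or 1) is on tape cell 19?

step 0: q0 h=20  …------[-]------…
step 1: q1 h=19  …------[-]*-----…
step 2: q1 h=20  …------[*]------…
step 3: q0 h=21  …-----*[-]------…
step 4: q1 h=20  …------[*]*-----…
step 5: q0 h=21  …-----*[*]------…
step 6: q1 h=20  …------[*]------…
step 7: q0 h=21  …-----*[-]------…
step 8: q1 h=20  …------[*]*-----…
step 9: q0 h=21  …-----*[*]------…
step 10: q1 h=20  …------[*]------…
step 11: q0 h=21  …-----*[-]------…
step 12: q1 h=20  …------[*]*-----…
step 13: q0 h=21  …-----*[*]------…
step 14: q1 h=20  …------[*]------…
step 15: q0 h=21  …-----*[-]------…
step 16: q1 h=20  …------[*]*-----…
step 17: q0 h=21  …-----*[*]------…
step 18: q1 h=20  …------[*]------…
step 19: q0 h=21  …-----*[-]------…
step 20: q1 h=20  …------[*]*-----…
step 21: q0 h=21  …-----*[*]------…
step 22: q1 h=20  …------[*]------…
step 23: q0 h=21  …-----*[-]------…
step 24: q1 h=20  …------[*]*-----…
step 25: q0 h=21  …-----*[*]------…
step 26: q1 h=20  …------[*]------…

0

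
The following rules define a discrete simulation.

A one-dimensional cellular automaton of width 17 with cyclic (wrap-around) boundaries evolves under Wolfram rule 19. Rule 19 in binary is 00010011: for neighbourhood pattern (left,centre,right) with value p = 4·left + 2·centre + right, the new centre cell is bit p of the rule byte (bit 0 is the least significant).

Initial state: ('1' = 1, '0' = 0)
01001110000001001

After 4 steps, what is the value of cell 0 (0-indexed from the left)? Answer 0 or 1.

1

step 0: 01001110000001001
step 1: 00110001111110110
step 2: 11001110000000001
step 3: 00110001111111110
step 4: 11001110000000001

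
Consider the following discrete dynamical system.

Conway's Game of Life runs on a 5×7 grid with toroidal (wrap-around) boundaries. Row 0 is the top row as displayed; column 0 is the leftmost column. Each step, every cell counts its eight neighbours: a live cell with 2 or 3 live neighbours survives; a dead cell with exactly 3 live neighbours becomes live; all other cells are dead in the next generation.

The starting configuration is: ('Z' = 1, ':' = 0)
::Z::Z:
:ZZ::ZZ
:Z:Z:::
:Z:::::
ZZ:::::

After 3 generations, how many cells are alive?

13

gen 0: ::Z::Z:
:ZZ::ZZ
:Z:Z:::
:Z:::::
ZZ:::::
gen 1: ::Z::Z:
ZZ:ZZZZ
:Z:::::
:Z:::::
ZZZ::::
gen 2: :::::Z:
ZZ:ZZZZ
:Z::ZZZ
:::::::
Z:Z::::
gen 3: ::ZZ:Z:
:ZZZ:::
:ZZZ:::
ZZ:::ZZ
:::::::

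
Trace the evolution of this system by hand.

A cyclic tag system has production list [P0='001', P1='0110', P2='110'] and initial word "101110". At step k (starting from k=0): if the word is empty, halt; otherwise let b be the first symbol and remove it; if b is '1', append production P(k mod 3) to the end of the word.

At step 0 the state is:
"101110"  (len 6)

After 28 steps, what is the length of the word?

27

gen 0: "101110"  (len 6)
gen 1: "01110001"  (len 8)
gen 2: "1110001"  (len 7)
gen 3: "110001110"  (len 9)
gen 4: "10001110001"  (len 11)
gen 5: "00011100010110"  (len 14)
gen 6: "0011100010110"  (len 13)
gen 7: "011100010110"  (len 12)
gen 8: "11100010110"  (len 11)
gen 9: "1100010110110"  (len 13)
gen 10: "100010110110001"  (len 15)
gen 11: "000101101100010110"  (len 18)
gen 12: "00101101100010110"  (len 17)
gen 13: "0101101100010110"  (len 16)
gen 14: "101101100010110"  (len 15)
gen 15: "01101100010110110"  (len 17)
gen 16: "1101100010110110"  (len 16)
gen 17: "1011000101101100110"  (len 19)
gen 18: "011000101101100110110"  (len 21)
gen 19: "11000101101100110110"  (len 20)
gen 20: "10001011011001101100110"  (len 23)
gen 21: "0001011011001101100110110"  (len 25)
gen 22: "001011011001101100110110"  (len 24)
gen 23: "01011011001101100110110"  (len 23)
gen 24: "1011011001101100110110"  (len 22)
gen 25: "011011001101100110110001"  (len 24)
gen 26: "11011001101100110110001"  (len 23)
gen 27: "1011001101100110110001110"  (len 25)
gen 28: "011001101100110110001110001"  (len 27)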